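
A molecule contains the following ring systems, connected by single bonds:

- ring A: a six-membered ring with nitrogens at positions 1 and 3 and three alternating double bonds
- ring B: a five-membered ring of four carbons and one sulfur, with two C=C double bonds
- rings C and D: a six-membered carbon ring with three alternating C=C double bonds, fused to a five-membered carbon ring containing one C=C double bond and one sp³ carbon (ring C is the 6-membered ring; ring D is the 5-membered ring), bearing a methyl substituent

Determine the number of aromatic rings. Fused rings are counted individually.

3

Ring A is fully conjugated (every ring atom contributes a p orbital); 3 ring double bonds give 6 π electrons. 6 = 4(1)+2, so ring A is aromatic (pyrimidine).
Ring B is planar and fully conjugated; 2 ring double bonds (4 π electrons) plus a heteroatom lone pair (2) give 6 π electrons. 6 = 4(1)+2, so ring B is aromatic (thiophene).
Ring C has a continuous p-orbital overlap around the ring; 3 ring double bonds give 6 π electrons. That satisfies 4n+2 with n=1, so ring C is aromatic (benzene ring).
Ring D has one sp³ carbon, so it is not fully conjugated — not aromatic (cyclopentene ring).
Aromatic: A, B, C. Total: 3.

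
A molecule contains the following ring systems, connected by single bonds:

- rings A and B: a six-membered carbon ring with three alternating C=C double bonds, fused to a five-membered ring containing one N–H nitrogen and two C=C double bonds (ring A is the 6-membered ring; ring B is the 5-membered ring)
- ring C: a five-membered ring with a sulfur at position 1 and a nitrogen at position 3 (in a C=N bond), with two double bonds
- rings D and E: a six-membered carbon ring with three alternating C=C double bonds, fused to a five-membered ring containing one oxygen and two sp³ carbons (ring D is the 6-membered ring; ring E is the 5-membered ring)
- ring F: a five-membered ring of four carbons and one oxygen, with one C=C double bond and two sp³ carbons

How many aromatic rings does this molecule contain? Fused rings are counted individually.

Rings A and B form a fused bicyclic system (with one N–H) with 9 sp² atoms and 10 π electrons from ring double bonds plus a heteroatom lone pair. 10 = 4(2)+2, so the system is aromatic and both rings count as aromatic (indole).
Ring C is fully conjugated (every ring atom contributes a p orbital); 2 ring double bonds (4 π electrons) plus a heteroatom lone pair (2) give 6 π electrons. 6 = 4(1)+2, so ring C is aromatic (thiazole).
Ring D is planar and fully conjugated; 3 ring double bonds give 6 π electrons. That satisfies 4n+2 with n=1, so ring D is aromatic (benzene ring).
Ring E has two sp³ carbons, so it is not fully conjugated — not aromatic (oxolane ring).
Ring F has two sp³ carbons, so it is not fully conjugated — not aromatic (2,3-dihydrofuran).
Aromatic: A, B, C, D. Total: 4.

4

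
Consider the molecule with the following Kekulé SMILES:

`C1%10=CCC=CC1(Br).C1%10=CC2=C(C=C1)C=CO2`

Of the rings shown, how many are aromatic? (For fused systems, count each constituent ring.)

The SMILES encodes a six-membered carbon ring with two isolated C=C double bonds and two sp³ carbons; a six-membered carbon ring with three alternating C=C double bonds, fused to a five-membered ring containing one oxygen and two C=C double bonds.
The 6-membered ring has two sp³ carbons, so it is not fully conjugated — not aromatic (1,4-cyclohexadiene).
The fused 6/5-membered bicyclic (with one oxygen) is a single π system with 9 sp² atoms and 10 π electrons from ring double bonds plus a heteroatom lone pair. 10 = 4(2)+2, so the system is aromatic and both rings count as aromatic (benzofuran).
2 of the 3 rings are aromatic. Total: 2.

2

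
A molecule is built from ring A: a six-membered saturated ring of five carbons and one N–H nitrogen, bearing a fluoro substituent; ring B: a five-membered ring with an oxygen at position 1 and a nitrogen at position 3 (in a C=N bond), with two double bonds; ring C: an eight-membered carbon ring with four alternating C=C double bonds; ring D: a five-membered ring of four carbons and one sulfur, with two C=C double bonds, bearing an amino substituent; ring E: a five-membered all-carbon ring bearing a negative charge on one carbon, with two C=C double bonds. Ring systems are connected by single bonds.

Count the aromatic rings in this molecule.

Ring A has only sp³ atoms, so it is not fully conjugated — not aromatic (piperidine).
Ring B has a continuous p-orbital overlap around the ring; 2 ring double bonds (4 π electrons) plus a heteroatom lone pair (2) give 6 π electrons. 6 = 4(1)+2, so ring B is aromatic (oxazole).
Ring C has only sp² ring atoms; a planar conformation would have a fully conjugated π system of 8 electrons. But 8 = 4(2), which is 4n not 4n+2, so ring C is not aromatic (cyclooctatetraene) — cyclooctatetraene distorts into a non-planar tub to avoid antiaromaticity.
Ring D is planar and fully conjugated; 2 ring double bonds (4 π electrons) plus a heteroatom lone pair (2) give 6 π electrons. Since 6 = 4n+2 (n=1), ring D is aromatic (thiophene).
Ring E is planar and fully conjugated; 2 ring double bonds (4 π electrons) plus the carbanion lone pair (2) give 6 π electrons. Since 6 = 4n+2 (n=1), ring E is aromatic (cyclopentadienyl anion).
Aromatic: B, D, E. Total: 3.

3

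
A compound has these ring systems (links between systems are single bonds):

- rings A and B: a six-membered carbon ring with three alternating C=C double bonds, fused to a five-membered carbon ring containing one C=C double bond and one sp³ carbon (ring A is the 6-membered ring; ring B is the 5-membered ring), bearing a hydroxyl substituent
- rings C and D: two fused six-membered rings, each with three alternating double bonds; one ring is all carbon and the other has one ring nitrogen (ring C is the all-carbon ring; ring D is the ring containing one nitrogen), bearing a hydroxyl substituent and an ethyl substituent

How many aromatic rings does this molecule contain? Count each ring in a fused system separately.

Ring A has a continuous p-orbital overlap around the ring; 3 ring double bonds give 6 π electrons. That satisfies 4n+2 with n=1, so ring A is aromatic (benzene ring).
Ring B has one sp³ carbon, so it is not fully conjugated — not aromatic (cyclopentene ring).
Rings C and D form a fused bicyclic system (with one nitrogen) with 10 sp² atoms and 10 π electrons from ring double bonds. 10 = 4(2)+2, so the system is aromatic and both rings count as aromatic (quinoline).
Aromatic: A, C, D. Total: 3.

3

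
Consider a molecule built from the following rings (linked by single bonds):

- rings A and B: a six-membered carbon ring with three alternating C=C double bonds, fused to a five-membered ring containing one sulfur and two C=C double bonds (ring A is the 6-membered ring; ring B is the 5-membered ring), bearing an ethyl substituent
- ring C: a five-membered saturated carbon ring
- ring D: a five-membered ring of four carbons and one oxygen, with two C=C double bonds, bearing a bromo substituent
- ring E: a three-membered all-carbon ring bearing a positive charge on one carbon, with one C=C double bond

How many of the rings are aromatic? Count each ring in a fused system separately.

Rings A and B form a fused bicyclic system (with one sulfur) with 9 sp² atoms and 10 π electrons from ring double bonds plus a heteroatom lone pair. 10 = 4(2)+2, so the system is aromatic and both rings count as aromatic (benzothiophene).
Ring C has only sp³ atoms, so it is not fully conjugated — not aromatic (cyclopentane).
Ring D is fully conjugated (every ring atom contributes a p orbital); 2 ring double bonds (4 π electrons) plus a heteroatom lone pair (2) give 6 π electrons. 6 = 4(1)+2, so ring D is aromatic (furan).
Ring E is fully conjugated (every ring atom contributes a p orbital); 1 ring double bond (2 π electrons) plus the carbocation's empty p orbital (0, but keeps the ring conjugated) give 2 π electrons. 2 = 4(0)+2, so ring E is aromatic (cyclopropenyl cation).
Aromatic: A, B, D, E. Total: 4.

4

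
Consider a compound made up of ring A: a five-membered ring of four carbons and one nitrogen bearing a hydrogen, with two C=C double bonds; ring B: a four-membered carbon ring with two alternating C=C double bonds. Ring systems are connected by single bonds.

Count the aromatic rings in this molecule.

1

Ring A is planar and fully conjugated; 2 ring double bonds (4 π electrons) plus a heteroatom lone pair (2) give 6 π electrons. 6 = 4(1)+2, so ring A is aromatic (pyrrole).
Ring B has only sp² ring atoms; a planar conformation would have a fully conjugated π system of 4 electrons. But 4 = 4(1), which is 4n not 4n+2, so ring B is not aromatic (cyclobutadiene) — cyclobutadiene is antiaromatic and distorts to a rectangle.
Aromatic: A. Total: 1.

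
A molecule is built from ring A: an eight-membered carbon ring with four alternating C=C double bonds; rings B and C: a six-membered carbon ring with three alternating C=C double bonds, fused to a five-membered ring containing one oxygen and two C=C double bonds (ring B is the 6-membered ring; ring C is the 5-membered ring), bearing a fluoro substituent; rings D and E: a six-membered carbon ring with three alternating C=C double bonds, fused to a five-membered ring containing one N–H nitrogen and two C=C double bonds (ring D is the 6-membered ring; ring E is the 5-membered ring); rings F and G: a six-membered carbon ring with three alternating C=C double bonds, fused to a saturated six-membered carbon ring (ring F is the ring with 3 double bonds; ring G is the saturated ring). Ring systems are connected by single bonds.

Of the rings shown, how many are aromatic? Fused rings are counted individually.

5

Ring A has only sp² ring atoms; a planar conformation would have a fully conjugated π system of 8 electrons. But 8 = 4(2), which is 4n not 4n+2, so ring A is not aromatic (cyclooctatetraene) — cyclooctatetraene distorts into a non-planar tub to avoid antiaromaticity.
Rings B and C form a fused bicyclic system (with one oxygen) with 9 sp² atoms and 10 π electrons from ring double bonds plus a heteroatom lone pair. 10 = 4(2)+2, so the system is aromatic and both rings count as aromatic (benzofuran).
Rings D and E form a fused bicyclic system (with one N–H) with 9 sp² atoms and 10 π electrons from ring double bonds plus a heteroatom lone pair. 10 = 4(2)+2, so the system is aromatic and both rings count as aromatic (indole).
Ring F is planar and fully conjugated; 3 ring double bonds give 6 π electrons. That satisfies 4n+2 with n=1, so ring F is aromatic (benzene ring).
Ring G has four sp³ carbons, so it is not fully conjugated — not aromatic (cyclohexane ring).
Aromatic: B, C, D, E, F. Total: 5.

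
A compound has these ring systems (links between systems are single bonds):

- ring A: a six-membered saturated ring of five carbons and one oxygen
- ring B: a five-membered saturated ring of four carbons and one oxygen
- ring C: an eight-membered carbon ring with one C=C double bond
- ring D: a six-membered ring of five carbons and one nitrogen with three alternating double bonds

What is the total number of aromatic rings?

1

Ring A has only sp³ atoms, so it is not fully conjugated — not aromatic (tetrahydropyran).
Ring B has only sp³ atoms, so it is not fully conjugated — not aromatic (tetrahydrofuran).
Ring C has six sp³ carbons, so it is not fully conjugated — not aromatic (cyclooctene).
Ring D is planar and fully conjugated; 3 ring double bonds give 6 π electrons. 6 = 4(1)+2, so ring D is aromatic (pyridine).
Aromatic: D. Total: 1.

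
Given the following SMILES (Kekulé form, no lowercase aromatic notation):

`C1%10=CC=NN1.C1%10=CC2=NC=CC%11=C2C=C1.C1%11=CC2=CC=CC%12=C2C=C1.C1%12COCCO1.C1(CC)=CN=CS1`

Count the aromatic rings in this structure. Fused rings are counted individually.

The SMILES encodes a five-membered ring with two adjacent nitrogens (one bearing H, one in a double bond) and two double bonds; two fused six-membered rings, each with three alternating double bonds; one ring is all carbon and the other has one ring nitrogen; two fused six-membered carbon rings, each with three alternating C=C double bonds; a six-membered saturated ring with oxygens at positions 1 and 4; a five-membered ring with a sulfur at position 1 and a nitrogen at position 3 (in a C=N bond), with two double bonds.
The 5-membered ring with two adjacent nitrogens (one N–H, one =N–) has a continuous p-orbital overlap around the ring; 2 ring double bonds (4 π electrons) plus a heteroatom lone pair (2) give 6 π electrons. That satisfies 4n+2 with n=1, so it is aromatic (pyrazole).
The fused 6/6-membered bicyclic (with one nitrogen) is a single π system with 10 sp² atoms and 10 π electrons from ring double bonds. 10 = 4(2)+2, so the system is aromatic and both rings count as aromatic (quinoline).
The fused 6/6-membered bicyclic is a single π system with 10 sp² atoms and 10 π electrons from ring double bonds. 10 = 4(2)+2, so the system is aromatic and both rings count as aromatic (naphthalene).
The 6-membered ring with two oxygens (1,4) has only sp³ atoms, so it is not fully conjugated — not aromatic (1,4-dioxane).
The 5-membered ring with one sulfur and one =N– is planar and fully conjugated; 2 ring double bonds (4 π electrons) plus a heteroatom lone pair (2) give 6 π electrons. 6 = 4(1)+2, so it is aromatic (thiazole).
6 of the 7 rings are aromatic. Total: 6.

6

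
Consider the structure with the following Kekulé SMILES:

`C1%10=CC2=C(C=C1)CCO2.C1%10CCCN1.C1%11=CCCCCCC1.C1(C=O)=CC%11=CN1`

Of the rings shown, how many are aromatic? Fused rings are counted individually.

The SMILES encodes a six-membered carbon ring with three alternating C=C double bonds, fused to a five-membered ring containing one oxygen and two sp³ carbons; a five-membered saturated ring of four carbons and one N–H nitrogen; an eight-membered carbon ring with one C=C double bond; a five-membered ring of four carbons and one nitrogen bearing a hydrogen, with two C=C double bonds.
The 6-membered ring has a continuous p-orbital overlap around the ring; 3 ring double bonds give 6 π electrons. Since 6 = 4n+2 (n=1), it is aromatic (benzene ring).
The 5-membered ring with one oxygen has two sp³ carbons, so it is not fully conjugated — not aromatic (oxolane ring).
The 5-membered ring with one N–H has only sp³ atoms, so it is not fully conjugated — not aromatic (pyrrolidine).
The 8-membered ring has six sp³ carbons, so it is not fully conjugated — not aromatic (cyclooctene).
The second 5-membered ring with one N–H is planar and fully conjugated; 2 ring double bonds (4 π electrons) plus a heteroatom lone pair (2) give 6 π electrons. That satisfies 4n+2 with n=1, so it is aromatic (pyrrole).
2 of the 5 rings are aromatic. Total: 2.

2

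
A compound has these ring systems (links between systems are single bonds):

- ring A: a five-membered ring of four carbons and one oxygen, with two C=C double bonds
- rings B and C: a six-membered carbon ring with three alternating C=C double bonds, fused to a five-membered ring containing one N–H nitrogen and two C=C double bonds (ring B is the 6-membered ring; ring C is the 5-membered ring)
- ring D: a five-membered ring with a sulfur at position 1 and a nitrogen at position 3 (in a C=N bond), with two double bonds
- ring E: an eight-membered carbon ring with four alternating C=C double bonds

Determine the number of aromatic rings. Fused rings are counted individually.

4

Ring A has a continuous p-orbital overlap around the ring; 2 ring double bonds (4 π electrons) plus a heteroatom lone pair (2) give 6 π electrons. That satisfies 4n+2 with n=1, so ring A is aromatic (furan).
Rings B and C form a fused bicyclic system (with one N–H) with 9 sp² atoms and 10 π electrons from ring double bonds plus a heteroatom lone pair. 10 = 4(2)+2, so the system is aromatic and both rings count as aromatic (indole).
Ring D is fully conjugated (every ring atom contributes a p orbital); 2 ring double bonds (4 π electrons) plus a heteroatom lone pair (2) give 6 π electrons. Since 6 = 4n+2 (n=1), ring D is aromatic (thiazole).
Ring E has only sp² ring atoms; a planar conformation would have a fully conjugated π system of 8 electrons. But 8 = 4(2), which is 4n not 4n+2, so ring E is not aromatic (cyclooctatetraene) — cyclooctatetraene distorts into a non-planar tub to avoid antiaromaticity.
Aromatic: A, B, C, D. Total: 4.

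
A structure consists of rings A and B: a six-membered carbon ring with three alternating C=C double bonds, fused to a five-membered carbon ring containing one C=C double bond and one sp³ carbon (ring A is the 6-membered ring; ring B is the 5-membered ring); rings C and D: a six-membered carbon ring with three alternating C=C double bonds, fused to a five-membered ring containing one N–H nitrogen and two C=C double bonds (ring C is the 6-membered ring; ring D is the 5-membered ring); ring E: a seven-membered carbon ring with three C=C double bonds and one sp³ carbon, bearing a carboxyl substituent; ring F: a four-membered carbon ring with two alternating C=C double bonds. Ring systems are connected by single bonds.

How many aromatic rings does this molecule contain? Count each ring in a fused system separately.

Ring A is planar and fully conjugated; 3 ring double bonds give 6 π electrons. That satisfies 4n+2 with n=1, so ring A is aromatic (benzene ring).
Ring B has one sp³ carbon, so it is not fully conjugated — not aromatic (cyclopentene ring).
Rings C and D form a fused bicyclic system (with one N–H) with 9 sp² atoms and 10 π electrons from ring double bonds plus a heteroatom lone pair. 10 = 4(2)+2, so the system is aromatic and both rings count as aromatic (indole).
Ring E has one sp³ carbon, so it is not fully conjugated — not aromatic (cycloheptatriene).
Ring F has only sp² ring atoms; a planar conformation would have a fully conjugated π system of 4 electrons. But 4 = 4(1), which is 4n not 4n+2, so ring F is not aromatic (cyclobutadiene) — cyclobutadiene is antiaromatic and distorts to a rectangle.
Aromatic: A, C, D. Total: 3.

3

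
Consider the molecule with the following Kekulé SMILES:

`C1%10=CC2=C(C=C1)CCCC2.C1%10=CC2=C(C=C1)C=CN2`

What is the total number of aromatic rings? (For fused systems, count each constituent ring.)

3

The SMILES encodes a six-membered carbon ring with three alternating C=C double bonds, fused to a saturated six-membered carbon ring; a six-membered carbon ring with three alternating C=C double bonds, fused to a five-membered ring containing one N–H nitrogen and two C=C double bonds.
The 6-membered ring is fully conjugated (every ring atom contributes a p orbital); 3 ring double bonds give 6 π electrons. 6 = 4(1)+2, so it is aromatic (benzene ring).
The second 6-membered ring has four sp³ carbons, so it is not fully conjugated — not aromatic (cyclohexane ring).
The fused 6/5-membered bicyclic (with one N–H) is a single π system with 9 sp² atoms and 10 π electrons from ring double bonds plus a heteroatom lone pair. 10 = 4(2)+2, so the system is aromatic and both rings count as aromatic (indole).
3 of the 4 rings are aromatic. Total: 3.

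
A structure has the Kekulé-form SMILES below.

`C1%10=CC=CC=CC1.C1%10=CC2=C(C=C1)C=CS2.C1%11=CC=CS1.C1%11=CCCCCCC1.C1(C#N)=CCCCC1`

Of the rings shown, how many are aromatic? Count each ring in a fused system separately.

3

The SMILES encodes a seven-membered carbon ring with three C=C double bonds and one sp³ carbon; a six-membered carbon ring with three alternating C=C double bonds, fused to a five-membered ring containing one sulfur and two C=C double bonds; a five-membered ring of four carbons and one sulfur, with two C=C double bonds; an eight-membered carbon ring with one C=C double bond; a six-membered carbon ring with one C=C double bond.
The 7-membered ring has one sp³ carbon, so it is not fully conjugated — not aromatic (cycloheptatriene).
The fused 6/5-membered bicyclic (with one sulfur) is a single π system with 9 sp² atoms and 10 π electrons from ring double bonds plus a heteroatom lone pair. 10 = 4(2)+2, so the system is aromatic and both rings count as aromatic (benzothiophene).
The 5-membered ring with one sulfur is planar and fully conjugated; 2 ring double bonds (4 π electrons) plus a heteroatom lone pair (2) give 6 π electrons. 6 = 4(1)+2, so it is aromatic (thiophene).
The 8-membered ring has six sp³ carbons, so it is not fully conjugated — not aromatic (cyclooctene).
The 6-membered ring has four sp³ carbons, so it is not fully conjugated — not aromatic (cyclohexene).
3 of the 6 rings are aromatic. Total: 3.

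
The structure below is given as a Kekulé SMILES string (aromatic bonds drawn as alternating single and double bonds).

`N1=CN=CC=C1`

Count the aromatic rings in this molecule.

The SMILES encodes a six-membered ring with nitrogens at positions 1 and 3 and three alternating double bonds.
The 6-membered ring with two nitrogens (1,3) has a continuous p-orbital overlap around the ring; 3 ring double bonds give 6 π electrons. Since 6 = 4n+2 (n=1), it is aromatic (pyrimidine).

1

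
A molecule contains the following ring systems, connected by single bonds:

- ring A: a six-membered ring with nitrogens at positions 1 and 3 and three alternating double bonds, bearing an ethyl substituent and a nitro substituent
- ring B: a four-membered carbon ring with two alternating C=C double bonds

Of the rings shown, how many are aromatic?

Ring A has a continuous p-orbital overlap around the ring; 3 ring double bonds give 6 π electrons. Since 6 = 4n+2 (n=1), ring A is aromatic (pyrimidine).
Ring B has only sp² ring atoms; a planar conformation would have a fully conjugated π system of 4 electrons. But 4 = 4(1), which is 4n not 4n+2, so ring B is not aromatic (cyclobutadiene) — cyclobutadiene is antiaromatic and distorts to a rectangle.
Aromatic: A. Total: 1.

1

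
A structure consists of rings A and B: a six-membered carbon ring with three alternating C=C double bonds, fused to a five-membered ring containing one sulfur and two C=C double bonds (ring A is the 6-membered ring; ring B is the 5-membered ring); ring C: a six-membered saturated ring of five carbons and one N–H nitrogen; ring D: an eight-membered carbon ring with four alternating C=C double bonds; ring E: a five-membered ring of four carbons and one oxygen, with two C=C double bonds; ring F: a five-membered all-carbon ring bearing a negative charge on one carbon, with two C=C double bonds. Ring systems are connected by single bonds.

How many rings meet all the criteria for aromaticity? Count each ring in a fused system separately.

4

Rings A and B form a fused bicyclic system (with one sulfur) with 9 sp² atoms and 10 π electrons from ring double bonds plus a heteroatom lone pair. 10 = 4(2)+2, so the system is aromatic and both rings count as aromatic (benzothiophene).
Ring C has only sp³ atoms, so it is not fully conjugated — not aromatic (piperidine).
Ring D has only sp² ring atoms; a planar conformation would have a fully conjugated π system of 8 electrons. But 8 = 4(2), which is 4n not 4n+2, so ring D is not aromatic (cyclooctatetraene) — cyclooctatetraene distorts into a non-planar tub to avoid antiaromaticity.
Ring E has a continuous p-orbital overlap around the ring; 2 ring double bonds (4 π electrons) plus a heteroatom lone pair (2) give 6 π electrons. Since 6 = 4n+2 (n=1), ring E is aromatic (furan).
Ring F is fully conjugated (every ring atom contributes a p orbital); 2 ring double bonds (4 π electrons) plus the carbanion lone pair (2) give 6 π electrons. 6 = 4(1)+2, so ring F is aromatic (cyclopentadienyl anion).
Aromatic: A, B, E, F. Total: 4.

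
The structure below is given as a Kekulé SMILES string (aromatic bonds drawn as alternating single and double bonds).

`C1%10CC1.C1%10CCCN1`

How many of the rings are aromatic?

The SMILES encodes a three-membered saturated carbon ring; a five-membered saturated ring of four carbons and one N–H nitrogen.
The 3-membered ring has only sp³ atoms, so it is not fully conjugated — not aromatic (cyclopropane).
The 5-membered ring with one N–H has only sp³ atoms, so it is not fully conjugated — not aromatic (pyrrolidine).
None of the rings are aromatic. Total: 0.

0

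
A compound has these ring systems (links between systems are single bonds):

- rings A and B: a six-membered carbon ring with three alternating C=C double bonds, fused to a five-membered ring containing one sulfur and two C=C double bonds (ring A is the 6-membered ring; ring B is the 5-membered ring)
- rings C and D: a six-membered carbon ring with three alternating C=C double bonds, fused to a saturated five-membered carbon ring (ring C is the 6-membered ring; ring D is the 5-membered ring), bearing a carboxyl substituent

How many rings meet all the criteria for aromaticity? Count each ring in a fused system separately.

3

Rings A and B form a fused bicyclic system (with one sulfur) with 9 sp² atoms and 10 π electrons from ring double bonds plus a heteroatom lone pair. 10 = 4(2)+2, so the system is aromatic and both rings count as aromatic (benzothiophene).
Ring C has a continuous p-orbital overlap around the ring; 3 ring double bonds give 6 π electrons. Since 6 = 4n+2 (n=1), ring C is aromatic (benzene ring).
Ring D has three sp³ carbons, so it is not fully conjugated — not aromatic (cyclopentane ring).
Aromatic: A, B, C. Total: 3.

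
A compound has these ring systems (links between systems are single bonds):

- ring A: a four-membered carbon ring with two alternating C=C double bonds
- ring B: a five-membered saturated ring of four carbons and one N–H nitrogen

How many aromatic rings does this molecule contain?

Ring A has only sp² ring atoms; a planar conformation would have a fully conjugated π system of 4 electrons. But 4 = 4(1), which is 4n not 4n+2, so ring A is not aromatic (cyclobutadiene) — cyclobutadiene is antiaromatic and distorts to a rectangle.
Ring B has only sp³ atoms, so it is not fully conjugated — not aromatic (pyrrolidine).
No ring is aromatic. Total: 0.

0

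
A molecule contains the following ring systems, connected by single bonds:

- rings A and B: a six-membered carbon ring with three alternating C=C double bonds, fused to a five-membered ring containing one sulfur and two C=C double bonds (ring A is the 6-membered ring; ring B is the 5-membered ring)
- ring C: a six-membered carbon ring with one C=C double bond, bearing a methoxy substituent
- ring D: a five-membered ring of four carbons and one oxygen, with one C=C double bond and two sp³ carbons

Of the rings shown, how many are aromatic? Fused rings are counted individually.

2

Rings A and B form a fused bicyclic system (with one sulfur) with 9 sp² atoms and 10 π electrons from ring double bonds plus a heteroatom lone pair. 10 = 4(2)+2, so the system is aromatic and both rings count as aromatic (benzothiophene).
Ring C has four sp³ carbons, so it is not fully conjugated — not aromatic (cyclohexene).
Ring D has two sp³ carbons, so it is not fully conjugated — not aromatic (2,3-dihydrofuran).
Aromatic: A, B. Total: 2.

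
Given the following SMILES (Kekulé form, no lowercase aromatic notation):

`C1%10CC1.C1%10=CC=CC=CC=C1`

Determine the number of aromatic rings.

0

The SMILES encodes a three-membered saturated carbon ring; an eight-membered carbon ring with four alternating C=C double bonds.
The 3-membered ring has only sp³ atoms, so it is not fully conjugated — not aromatic (cyclopropane).
The 8-membered ring has only sp² ring atoms; a planar conformation would have a fully conjugated π system of 8 electrons. But 8 = 4(2), which is 4n not 4n+2, so it is not aromatic (cyclooctatetraene) — cyclooctatetraene distorts into a non-planar tub to avoid antiaromaticity.
None of the rings are aromatic. Total: 0.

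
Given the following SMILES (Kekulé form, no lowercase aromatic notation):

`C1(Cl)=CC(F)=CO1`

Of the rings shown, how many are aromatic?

The SMILES encodes a five-membered ring of four carbons and one oxygen, with two C=C double bonds.
The 5-membered ring with one oxygen is planar and fully conjugated; 2 ring double bonds (4 π electrons) plus a heteroatom lone pair (2) give 6 π electrons. That satisfies 4n+2 with n=1, so it is aromatic (furan).

1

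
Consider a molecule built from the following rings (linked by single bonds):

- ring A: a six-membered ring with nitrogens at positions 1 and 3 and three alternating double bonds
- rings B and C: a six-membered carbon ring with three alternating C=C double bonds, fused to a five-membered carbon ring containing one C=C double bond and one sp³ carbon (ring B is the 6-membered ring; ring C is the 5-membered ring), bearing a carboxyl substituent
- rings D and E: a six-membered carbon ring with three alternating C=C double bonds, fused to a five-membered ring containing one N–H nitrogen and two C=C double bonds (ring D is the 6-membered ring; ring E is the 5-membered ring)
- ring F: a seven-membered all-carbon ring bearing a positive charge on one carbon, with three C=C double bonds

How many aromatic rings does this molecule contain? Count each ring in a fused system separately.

5

Ring A is planar and fully conjugated; 3 ring double bonds give 6 π electrons. Since 6 = 4n+2 (n=1), ring A is aromatic (pyrimidine).
Ring B has a continuous p-orbital overlap around the ring; 3 ring double bonds give 6 π electrons. Since 6 = 4n+2 (n=1), ring B is aromatic (benzene ring).
Ring C has one sp³ carbon, so it is not fully conjugated — not aromatic (cyclopentene ring).
Rings D and E form a fused bicyclic system (with one N–H) with 9 sp² atoms and 10 π electrons from ring double bonds plus a heteroatom lone pair. 10 = 4(2)+2, so the system is aromatic and both rings count as aromatic (indole).
Ring F is fully conjugated (every ring atom contributes a p orbital); 3 ring double bonds (6 π electrons) plus the carbocation's empty p orbital (0, but keeps the ring conjugated) give 6 π electrons. Since 6 = 4n+2 (n=1), ring F is aromatic (tropylium cation).
Aromatic: A, B, D, E, F. Total: 5.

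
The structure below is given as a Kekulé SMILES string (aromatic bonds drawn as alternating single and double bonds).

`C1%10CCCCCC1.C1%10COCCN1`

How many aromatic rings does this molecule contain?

The SMILES encodes a seven-membered saturated carbon ring; a six-membered saturated ring with an oxygen and an N–H nitrogen at positions 1 and 4.
The 7-membered ring has only sp³ atoms, so it is not fully conjugated — not aromatic (cycloheptane).
The 6-membered ring with one oxygen and one N–H (1,4) has only sp³ atoms, so it is not fully conjugated — not aromatic (morpholine).
None of the rings are aromatic. Total: 0.

0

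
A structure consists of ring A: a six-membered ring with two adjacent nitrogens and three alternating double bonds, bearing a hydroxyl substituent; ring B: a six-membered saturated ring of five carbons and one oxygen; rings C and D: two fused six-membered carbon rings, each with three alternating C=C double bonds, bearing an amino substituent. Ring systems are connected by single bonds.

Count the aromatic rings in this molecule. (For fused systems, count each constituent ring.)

3

Ring A has a continuous p-orbital overlap around the ring; 3 ring double bonds give 6 π electrons. 6 = 4(1)+2, so ring A is aromatic (pyridazine).
Ring B has only sp³ atoms, so it is not fully conjugated — not aromatic (tetrahydropyran).
Rings C and D form a fused bicyclic system with 10 sp² atoms and 10 π electrons from ring double bonds. 10 = 4(2)+2, so the system is aromatic and both rings count as aromatic (naphthalene).
Aromatic: A, C, D. Total: 3.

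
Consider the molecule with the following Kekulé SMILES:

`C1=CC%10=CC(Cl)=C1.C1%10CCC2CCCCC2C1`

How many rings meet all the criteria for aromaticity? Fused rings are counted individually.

1

The SMILES encodes a six-membered carbon ring with three alternating C=C double bonds; two fused six-membered saturated carbon rings.
The 6-membered ring is fully conjugated (every ring atom contributes a p orbital); 3 ring double bonds give 6 π electrons. 6 = 4(1)+2, so it is aromatic (benzene).
The second 6-membered ring has only sp³ atoms, so it is not fully conjugated — not aromatic (cyclohexane ring).
The third 6-membered ring has only sp³ atoms, so it is not fully conjugated — not aromatic (cyclohexane ring).
1 of the 3 rings is aromatic. Total: 1.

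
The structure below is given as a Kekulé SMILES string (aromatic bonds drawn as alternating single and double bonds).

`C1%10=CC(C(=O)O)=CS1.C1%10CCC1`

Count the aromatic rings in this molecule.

The SMILES encodes a five-membered ring of four carbons and one sulfur, with two C=C double bonds; a four-membered saturated carbon ring.
The 5-membered ring with one sulfur is planar and fully conjugated; 2 ring double bonds (4 π electrons) plus a heteroatom lone pair (2) give 6 π electrons. Since 6 = 4n+2 (n=1), it is aromatic (thiophene).
The 4-membered ring has only sp³ atoms, so it is not fully conjugated — not aromatic (cyclobutane).
1 of the 2 rings is aromatic. Total: 1.

1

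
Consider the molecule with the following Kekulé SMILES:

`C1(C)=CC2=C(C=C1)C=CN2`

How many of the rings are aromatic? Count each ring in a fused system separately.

The SMILES encodes a six-membered carbon ring with three alternating C=C double bonds, fused to a five-membered ring containing one N–H nitrogen and two C=C double bonds.
The fused 6/5-membered bicyclic (with one N–H) is a single π system with 9 sp² atoms and 10 π electrons from ring double bonds plus a heteroatom lone pair. 10 = 4(2)+2, so the system is aromatic and both rings count as aromatic (indole).
2 of the 2 rings are aromatic. Total: 2.

2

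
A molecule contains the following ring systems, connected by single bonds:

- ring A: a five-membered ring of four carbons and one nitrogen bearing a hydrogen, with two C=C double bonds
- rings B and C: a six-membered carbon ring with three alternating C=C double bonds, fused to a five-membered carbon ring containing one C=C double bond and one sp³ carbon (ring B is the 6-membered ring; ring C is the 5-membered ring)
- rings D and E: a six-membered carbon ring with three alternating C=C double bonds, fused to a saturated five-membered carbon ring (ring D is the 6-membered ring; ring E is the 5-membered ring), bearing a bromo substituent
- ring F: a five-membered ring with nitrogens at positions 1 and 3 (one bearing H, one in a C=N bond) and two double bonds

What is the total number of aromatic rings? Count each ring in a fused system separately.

4

Ring A is planar and fully conjugated; 2 ring double bonds (4 π electrons) plus a heteroatom lone pair (2) give 6 π electrons. Since 6 = 4n+2 (n=1), ring A is aromatic (pyrrole).
Ring B is fully conjugated (every ring atom contributes a p orbital); 3 ring double bonds give 6 π electrons. 6 = 4(1)+2, so ring B is aromatic (benzene ring).
Ring C has one sp³ carbon, so it is not fully conjugated — not aromatic (cyclopentene ring).
Ring D is planar and fully conjugated; 3 ring double bonds give 6 π electrons. That satisfies 4n+2 with n=1, so ring D is aromatic (benzene ring).
Ring E has three sp³ carbons, so it is not fully conjugated — not aromatic (cyclopentane ring).
Ring F is fully conjugated (every ring atom contributes a p orbital); 2 ring double bonds (4 π electrons) plus a heteroatom lone pair (2) give 6 π electrons. Since 6 = 4n+2 (n=1), ring F is aromatic (imidazole).
Aromatic: A, B, D, F. Total: 4.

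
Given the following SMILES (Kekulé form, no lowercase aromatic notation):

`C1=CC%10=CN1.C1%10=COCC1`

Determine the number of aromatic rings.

1

The SMILES encodes a five-membered ring of four carbons and one nitrogen bearing a hydrogen, with two C=C double bonds; a five-membered ring of four carbons and one oxygen, with one C=C double bond and two sp³ carbons.
The 5-membered ring with one N–H is planar and fully conjugated; 2 ring double bonds (4 π electrons) plus a heteroatom lone pair (2) give 6 π electrons. 6 = 4(1)+2, so it is aromatic (pyrrole).
The 5-membered ring with one oxygen has two sp³ carbons, so it is not fully conjugated — not aromatic (2,3-dihydrofuran).
1 of the 2 rings is aromatic. Total: 1.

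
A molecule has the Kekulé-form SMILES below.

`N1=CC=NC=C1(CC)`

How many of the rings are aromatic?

The SMILES encodes a six-membered ring with nitrogens at positions 1 and 4 and three alternating double bonds.
The 6-membered ring with two nitrogens (1,4) is fully conjugated (every ring atom contributes a p orbital); 3 ring double bonds give 6 π electrons. 6 = 4(1)+2, so it is aromatic (pyrazine).

1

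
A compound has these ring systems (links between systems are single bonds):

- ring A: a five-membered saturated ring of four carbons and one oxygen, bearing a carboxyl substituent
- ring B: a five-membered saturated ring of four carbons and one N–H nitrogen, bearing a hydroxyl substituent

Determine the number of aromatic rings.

0

Ring A has only sp³ atoms, so it is not fully conjugated — not aromatic (tetrahydrofuran).
Ring B has only sp³ atoms, so it is not fully conjugated — not aromatic (pyrrolidine).
No ring is aromatic. Total: 0.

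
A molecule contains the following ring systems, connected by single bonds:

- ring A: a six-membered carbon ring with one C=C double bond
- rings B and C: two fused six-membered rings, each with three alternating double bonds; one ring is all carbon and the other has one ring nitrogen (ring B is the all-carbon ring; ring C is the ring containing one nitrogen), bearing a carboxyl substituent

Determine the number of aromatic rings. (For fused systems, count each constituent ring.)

2

Ring A has four sp³ carbons, so it is not fully conjugated — not aromatic (cyclohexene).
Rings B and C form a fused bicyclic system (with one nitrogen) with 10 sp² atoms and 10 π electrons from ring double bonds. 10 = 4(2)+2, so the system is aromatic and both rings count as aromatic (quinoline).
Aromatic: B, C. Total: 2.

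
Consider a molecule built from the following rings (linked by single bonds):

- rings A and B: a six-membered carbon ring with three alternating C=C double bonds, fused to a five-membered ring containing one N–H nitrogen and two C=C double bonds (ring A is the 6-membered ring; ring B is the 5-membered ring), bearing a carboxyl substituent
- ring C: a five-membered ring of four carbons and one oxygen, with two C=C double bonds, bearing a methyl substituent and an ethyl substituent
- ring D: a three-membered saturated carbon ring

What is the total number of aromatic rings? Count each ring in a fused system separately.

3

Rings A and B form a fused bicyclic system (with one N–H) with 9 sp² atoms and 10 π electrons from ring double bonds plus a heteroatom lone pair. 10 = 4(2)+2, so the system is aromatic and both rings count as aromatic (indole).
Ring C is planar and fully conjugated; 2 ring double bonds (4 π electrons) plus a heteroatom lone pair (2) give 6 π electrons. Since 6 = 4n+2 (n=1), ring C is aromatic (furan).
Ring D has only sp³ atoms, so it is not fully conjugated — not aromatic (cyclopropane).
Aromatic: A, B, C. Total: 3.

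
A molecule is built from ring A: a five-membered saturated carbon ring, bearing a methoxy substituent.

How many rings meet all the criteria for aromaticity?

0

Ring A has only sp³ atoms, so it is not fully conjugated — not aromatic (cyclopentane).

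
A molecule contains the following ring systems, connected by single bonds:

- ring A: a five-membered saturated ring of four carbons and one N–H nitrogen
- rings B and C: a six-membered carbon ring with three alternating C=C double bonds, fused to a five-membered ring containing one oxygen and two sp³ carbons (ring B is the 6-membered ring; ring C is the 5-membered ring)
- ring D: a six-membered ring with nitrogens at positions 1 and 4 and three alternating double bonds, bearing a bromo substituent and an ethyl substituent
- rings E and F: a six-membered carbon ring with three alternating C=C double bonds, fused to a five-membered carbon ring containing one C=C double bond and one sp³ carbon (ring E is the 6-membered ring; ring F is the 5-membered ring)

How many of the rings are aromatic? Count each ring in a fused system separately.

Ring A has only sp³ atoms, so it is not fully conjugated — not aromatic (pyrrolidine).
Ring B is fully conjugated (every ring atom contributes a p orbital); 3 ring double bonds give 6 π electrons. 6 = 4(1)+2, so ring B is aromatic (benzene ring).
Ring C has two sp³ carbons, so it is not fully conjugated — not aromatic (oxolane ring).
Ring D is planar and fully conjugated; 3 ring double bonds give 6 π electrons. 6 = 4(1)+2, so ring D is aromatic (pyrazine).
Ring E is fully conjugated (every ring atom contributes a p orbital); 3 ring double bonds give 6 π electrons. Since 6 = 4n+2 (n=1), ring E is aromatic (benzene ring).
Ring F has one sp³ carbon, so it is not fully conjugated — not aromatic (cyclopentene ring).
Aromatic: B, D, E. Total: 3.

3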